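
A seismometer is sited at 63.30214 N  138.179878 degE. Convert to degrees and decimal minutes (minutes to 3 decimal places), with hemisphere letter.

63° 18.128′ N, 138° 10.793′ E

Latitude: 63° + 0.302140 × 60 = 63° 18.12840′
Lon: fractional part 0.179878 → 10.79268 minutes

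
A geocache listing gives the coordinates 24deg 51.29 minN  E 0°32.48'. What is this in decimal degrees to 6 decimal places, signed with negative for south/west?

24.854833, 0.541333

Lat: 24 + 51.29/60 = 24.8548333
N → positive
λ: 0 + 32.48/60 = 0.5413333
E ⇒ keep positive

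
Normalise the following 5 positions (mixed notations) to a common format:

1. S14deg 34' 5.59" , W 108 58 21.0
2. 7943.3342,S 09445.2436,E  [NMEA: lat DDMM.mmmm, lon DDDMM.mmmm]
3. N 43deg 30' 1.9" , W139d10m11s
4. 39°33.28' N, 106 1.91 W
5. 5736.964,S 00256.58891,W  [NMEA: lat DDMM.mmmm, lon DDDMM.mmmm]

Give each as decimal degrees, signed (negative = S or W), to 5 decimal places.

Point 1:
  Lat: 14° + 34/60 + 5.59/3600 = 14 + 0.566667 + 0.001553 = 14.568219
  hemisphere S, so the sign is −
  λ: 108 + 58/60 + 21/3600 = 108.972500
  W → negative
Point 2:
  φ: degrees = first 2 digits = 79, minutes = 43.3342; 79 + 43.3342/60 = 79.722237
  S ⇒ negate
  Longitude: split at 3 digits → 094° and 45.2436′; 94 + 45.2436/60 = 94.754060
  E ⇒ keep positive
Point 3:
  Lat: 43° + 30/60 + 1.9/3600 = 43 + 0.500000 + 0.000528 = 43.500528
  N → positive
  Lon: 10′ + 11″ = 10.18333′; 139 + 10.18333/60 = 139.169722
  hemisphere W, so the sign is −
Point 4:
  Lat: 33.28′ = 0.554667°; total 39.554667
  N ⇒ keep positive
  Lon: 1.91′ = 0.031833°; total 106.031833
  W ⇒ negate
Point 5:
  φ: degrees = first 2 digits = 57, minutes = 36.964; 57 + 36.964/60 = 57.616067
  hemisphere S, so the sign is −
  Longitude: degrees = first 3 digits = 2, minutes = 56.58891; 2 + 56.58891/60 = 2.943149
  W ⇒ negate

1. -14.56822, -108.97250
2. -79.72224, 94.75406
3. 43.50053, -139.16972
4. 39.55467, -106.03183
5. -57.61607, -2.94315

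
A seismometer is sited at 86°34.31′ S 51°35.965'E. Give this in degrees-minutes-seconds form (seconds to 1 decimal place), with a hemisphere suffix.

Latitude: fractional minutes 0.31000 × 60 = 18.600″
Longitude: 35.96500′ → 35′ and 0.96500 × 60 = 57.900″

86°34′18.6″ S, 51°35′57.9″ E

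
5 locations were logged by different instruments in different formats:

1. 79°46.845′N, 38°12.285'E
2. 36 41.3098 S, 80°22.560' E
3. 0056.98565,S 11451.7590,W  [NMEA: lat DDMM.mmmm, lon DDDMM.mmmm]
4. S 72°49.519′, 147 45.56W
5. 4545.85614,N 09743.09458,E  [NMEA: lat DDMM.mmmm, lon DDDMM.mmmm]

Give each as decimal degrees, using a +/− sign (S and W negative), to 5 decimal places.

Point 1:
  Lat: 79 + 46.845/60 = 79.780750
  N → positive
  Longitude: 12.285′ = 0.204750°; total 38.204750
  E ⇒ keep positive
Point 2:
  Latitude: 36 + 41.3098/60 = 36.688497
  S ⇒ negate
  Longitude: 80 + 22.56/60 = 80.376000
  E ⇒ keep positive
Point 3:
  φ: degrees = first 2 digits = 0, minutes = 56.98565; 0 + 56.98565/60 = 0.949761
  S → negative
  Lon: split at 3 digits → 114° and 51.759′; 114 + 51.759/60 = 114.862650
  W ⇒ negate
Point 4:
  φ: 72 + 49.519/60 = 72.825317
  hemisphere S, so the sign is −
  Longitude: 45.56′ = 0.759333°; total 147.759333
  hemisphere W, so the sign is −
Point 5:
  Lat: degrees = first 2 digits = 45, minutes = 45.85614; 45 + 45.85614/60 = 45.764269
  N ⇒ keep positive
  Lon: split at 3 digits → 097° and 43.09458′; 97 + 43.09458/60 = 97.718243
  E ⇒ keep positive

1. 79.78075, 38.20475
2. -36.68850, 80.37600
3. -0.94976, -114.86265
4. -72.82532, -147.75933
5. 45.76427, 97.71824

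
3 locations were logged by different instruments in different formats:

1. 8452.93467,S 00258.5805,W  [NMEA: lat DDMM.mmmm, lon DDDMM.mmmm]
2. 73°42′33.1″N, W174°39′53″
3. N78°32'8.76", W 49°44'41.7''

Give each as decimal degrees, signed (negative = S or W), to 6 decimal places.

1. -84.882245, -2.976342
2. 73.709194, -174.664722
3. 78.535767, -49.744917

Point 1:
  Latitude: degrees = first 2 digits = 84, minutes = 52.93467; 84 + 52.93467/60 = 84.8822445
  S → negative
  Lon: degrees = first 3 digits = 2, minutes = 58.5805; 2 + 58.5805/60 = 2.9763417
  W ⇒ negate
Point 2:
  Lat: 42′ + 33.1″ = 42.55167′; 73 + 42.55167/60 = 73.7091944
  N → positive
  Lon: 174° + 39/60 + 53/3600 = 174 + 0.650000 + 0.014722 = 174.6647222
  hemisphere W, so the sign is −
Point 3:
  φ: 78° + 32/60 + 8.76/3600 = 78 + 0.533333 + 0.002433 = 78.5357667
  N ⇒ keep positive
  Longitude: 49 + 44/60 + 41.7/3600 = 49.7449167
  W ⇒ negate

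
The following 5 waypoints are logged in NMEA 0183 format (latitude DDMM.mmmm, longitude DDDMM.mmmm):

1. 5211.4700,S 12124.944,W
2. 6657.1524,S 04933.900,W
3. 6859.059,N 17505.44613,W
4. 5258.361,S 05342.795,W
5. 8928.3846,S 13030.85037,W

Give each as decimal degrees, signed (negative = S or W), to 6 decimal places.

1. -52.191167, -121.415733
2. -66.952540, -49.565000
3. 68.984317, -175.090769
4. -52.972683, -53.713250
5. -89.473077, -130.514173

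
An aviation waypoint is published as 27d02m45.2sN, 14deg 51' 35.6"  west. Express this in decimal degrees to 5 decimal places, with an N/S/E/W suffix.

Latitude: 2′ + 45.2″ = 2.75333′; 27 + 2.75333/60 = 27.045889
λ: 51′ + 35.6″ = 51.59333′; 14 + 51.59333/60 = 14.859889

27.04589° N, 14.85989° W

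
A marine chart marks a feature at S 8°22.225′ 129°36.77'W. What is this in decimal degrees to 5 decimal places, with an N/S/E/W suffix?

Lat: 22.225′ = 0.370417°; total 8.370417
Lon: 129 + 36.77/60 = 129.612833

8.37042° S, 129.61283° W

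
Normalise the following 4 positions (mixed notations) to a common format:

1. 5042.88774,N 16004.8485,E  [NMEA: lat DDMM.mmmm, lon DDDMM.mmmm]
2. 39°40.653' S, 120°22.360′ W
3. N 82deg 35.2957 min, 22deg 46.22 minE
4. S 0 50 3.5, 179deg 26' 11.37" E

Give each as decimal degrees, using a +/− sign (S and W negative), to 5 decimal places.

1. 50.71480, 160.08081
2. -39.67755, -120.37267
3. 82.58826, 22.77033
4. -0.83431, 179.43649

Point 1:
  Latitude: split at 2 digits → 50° and 42.88774′; 50 + 42.88774/60 = 50.714796
  N → positive
  λ: split at 3 digits → 160° and 4.8485′; 160 + 4.8485/60 = 160.080808
  E ⇒ keep positive
Point 2:
  φ: 39 + 40.653/60 = 39.677550
  S ⇒ negate
  Lon: 120 + 22.36/60 = 120.372667
  hemisphere W, so the sign is −
Point 3:
  φ: 35.2957′ = 0.588262°; total 82.588262
  N → positive
  Longitude: 22 + 46.22/60 = 22.770333
  E ⇒ keep positive
Point 4:
  Lat: 0 + 50/60 + 3.5/3600 = 0.834306
  S ⇒ negate
  Lon: 26′ + 11.37″ = 26.18950′; 179 + 26.18950/60 = 179.436492
  E ⇒ keep positive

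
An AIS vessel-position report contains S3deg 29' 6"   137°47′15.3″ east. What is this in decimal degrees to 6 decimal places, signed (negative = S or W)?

Latitude: 3 + 29/60 + 6/3600 = 3.4850000
S → negative
Longitude: 137 + 47/60 + 15.3/3600 = 137.7875833
E → positive

-3.485000, 137.787583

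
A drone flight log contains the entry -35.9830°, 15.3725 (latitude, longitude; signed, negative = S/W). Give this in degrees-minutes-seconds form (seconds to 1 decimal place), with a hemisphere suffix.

35°58′58.8″ S, 15°22′21.0″ E

Latitude is negative → S; |value| = 35.983000
Latitude: 0.983000° → 58.98000′; 0.98000 × 60 = 58.800″
λ: 0.372500 × 60 = 22.35000′ → 22′, remainder × 60 = 21.000″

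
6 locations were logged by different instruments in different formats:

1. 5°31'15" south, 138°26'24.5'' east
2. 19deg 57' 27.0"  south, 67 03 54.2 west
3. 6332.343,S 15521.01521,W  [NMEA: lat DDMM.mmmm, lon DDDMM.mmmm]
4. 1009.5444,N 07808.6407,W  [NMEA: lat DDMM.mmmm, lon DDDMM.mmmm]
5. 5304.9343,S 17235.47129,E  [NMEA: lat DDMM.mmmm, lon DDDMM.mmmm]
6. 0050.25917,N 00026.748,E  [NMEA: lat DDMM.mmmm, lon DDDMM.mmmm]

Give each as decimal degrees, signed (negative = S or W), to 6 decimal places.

1. -5.520833, 138.440139
2. -19.957500, -67.065056
3. -63.539050, -155.350254
4. 10.159073, -78.144012
5. -53.082238, 172.591188
6. 0.837653, 0.445800

Point 1:
  φ: 31′ + 15″ = 31.25000′; 5 + 31.25000/60 = 5.5208333
  S → negative
  Longitude: 138° + 26/60 + 24.5/3600 = 138 + 0.433333 + 0.006806 = 138.4401389
  E → positive
Point 2:
  Lat: 19 + 57/60 + 27/3600 = 19.9575000
  hemisphere S, so the sign is −
  λ: 67° + 3/60 + 54.2/3600 = 67 + 0.050000 + 0.015056 = 67.0650556
  W → negative
Point 3:
  Latitude: split at 2 digits → 63° and 32.343′; 63 + 32.343/60 = 63.5390500
  S ⇒ negate
  Longitude: split at 3 digits → 155° and 21.01521′; 155 + 21.01521/60 = 155.3502535
  W → negative
Point 4:
  Latitude: split at 2 digits → 10° and 9.5444′; 10 + 9.5444/60 = 10.1590733
  N ⇒ keep positive
  λ: split at 3 digits → 078° and 8.6407′; 78 + 8.6407/60 = 78.1440117
  hemisphere W, so the sign is −
Point 5:
  φ: split at 2 digits → 53° and 4.9343′; 53 + 4.9343/60 = 53.0822383
  S → negative
  Longitude: split at 3 digits → 172° and 35.47129′; 172 + 35.47129/60 = 172.5911882
  E ⇒ keep positive
Point 6:
  Latitude: degrees = first 2 digits = 0, minutes = 50.25917; 0 + 50.25917/60 = 0.8376528
  N → positive
  Lon: degrees = first 3 digits = 0, minutes = 26.748; 0 + 26.748/60 = 0.4458000
  E ⇒ keep positive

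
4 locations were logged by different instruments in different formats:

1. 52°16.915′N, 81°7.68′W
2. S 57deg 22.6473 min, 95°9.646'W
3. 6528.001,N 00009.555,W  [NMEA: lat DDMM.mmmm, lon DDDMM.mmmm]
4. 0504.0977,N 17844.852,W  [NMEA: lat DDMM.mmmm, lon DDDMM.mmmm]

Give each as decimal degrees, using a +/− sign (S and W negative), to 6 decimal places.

Point 1:
  φ: 52 + 16.915/60 = 52.2819167
  N ⇒ keep positive
  Longitude: 7.68′ = 0.128000°; total 81.1280000
  hemisphere W, so the sign is −
Point 2:
  φ: 22.6473′ = 0.377455°; total 57.3774550
  hemisphere S, so the sign is −
  Longitude: 9.646′ = 0.160767°; total 95.1607667
  W ⇒ negate
Point 3:
  φ: degrees = first 2 digits = 65, minutes = 28.001; 65 + 28.001/60 = 65.4666833
  N ⇒ keep positive
  Longitude: degrees = first 3 digits = 0, minutes = 9.555; 0 + 9.555/60 = 0.1592500
  hemisphere W, so the sign is −
Point 4:
  Latitude: degrees = first 2 digits = 5, minutes = 4.0977; 5 + 4.0977/60 = 5.0682950
  N ⇒ keep positive
  λ: degrees = first 3 digits = 178, minutes = 44.852; 178 + 44.852/60 = 178.7475333
  hemisphere W, so the sign is −

1. 52.281917, -81.128000
2. -57.377455, -95.160767
3. 65.466683, -0.159250
4. 5.068295, -178.747533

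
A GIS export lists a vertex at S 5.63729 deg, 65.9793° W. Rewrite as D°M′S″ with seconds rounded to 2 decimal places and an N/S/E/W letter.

5°38′14.24″ S, 65°58′45.48″ W

Lat: 0.637290 × 60 = 38.23740′ → 38′, remainder × 60 = 14.2440″
λ: whole degrees 65; 58.75800′ → 58′ and 45.4800″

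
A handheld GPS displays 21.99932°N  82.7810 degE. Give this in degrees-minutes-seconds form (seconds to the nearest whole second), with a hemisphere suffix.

21°59′58″ N, 82°46′52″ E

Lat: 0.999320° → 59.95920′; 0.95920 × 60 = 57.55″
Lon: 0.781000° → 46.86000′; 0.86000 × 60 = 51.60″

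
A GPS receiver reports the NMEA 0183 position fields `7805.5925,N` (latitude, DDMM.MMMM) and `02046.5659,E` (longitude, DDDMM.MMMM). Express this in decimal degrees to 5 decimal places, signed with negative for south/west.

78.09321, 20.77610

Lat: degrees = first 2 digits = 78, minutes = 5.5925; 78 + 5.5925/60 = 78.093208
N → positive
Longitude: split at 3 digits → 020° and 46.5659′; 20 + 46.5659/60 = 20.776098
E → positive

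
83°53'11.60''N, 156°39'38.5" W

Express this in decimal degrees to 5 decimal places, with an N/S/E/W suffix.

Latitude: 53′ + 11.6″ = 53.19333′; 83 + 53.19333/60 = 83.886556
Lon: 39′ + 38.5″ = 39.64167′; 156 + 39.64167/60 = 156.660694

83.88656° N, 156.66069° W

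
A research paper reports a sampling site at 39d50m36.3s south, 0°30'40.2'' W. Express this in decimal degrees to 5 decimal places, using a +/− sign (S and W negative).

φ: 39 + 50/60 + 36.3/3600 = 39.843417
S → negative
λ: 0 + 30/60 + 40.2/3600 = 0.511167
hemisphere W, so the sign is −

-39.84342, -0.51117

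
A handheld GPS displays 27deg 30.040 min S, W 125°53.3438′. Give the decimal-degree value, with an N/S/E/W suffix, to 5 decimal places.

27.50067° S, 125.88906° W

φ: 27 + 30.04/60 = 27.500667
Longitude: 125 + 53.3438/60 = 125.889063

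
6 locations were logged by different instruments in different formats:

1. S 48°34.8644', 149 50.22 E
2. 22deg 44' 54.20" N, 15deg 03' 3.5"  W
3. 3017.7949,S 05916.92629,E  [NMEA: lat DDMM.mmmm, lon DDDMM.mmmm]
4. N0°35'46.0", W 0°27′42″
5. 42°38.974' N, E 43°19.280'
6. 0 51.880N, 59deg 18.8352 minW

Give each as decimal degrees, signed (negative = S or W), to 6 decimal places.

Point 1:
  Latitude: 48 + 34.8644/60 = 48.5810733
  hemisphere S, so the sign is −
  Lon: 50.22′ = 0.837000°; total 149.8370000
  E → positive
Point 2:
  Latitude: 44′ + 54.2″ = 44.90333′; 22 + 44.90333/60 = 22.7483889
  N ⇒ keep positive
  λ: 3′ + 3.5″ = 3.05833′; 15 + 3.05833/60 = 15.0509722
  W → negative
Point 3:
  Latitude: split at 2 digits → 30° and 17.7949′; 30 + 17.7949/60 = 30.2965817
  hemisphere S, so the sign is −
  Longitude: split at 3 digits → 059° and 16.92629′; 59 + 16.92629/60 = 59.2821048
  E ⇒ keep positive
Point 4:
  φ: 0 + 35/60 + 46/3600 = 0.5961111
  N → positive
  Longitude: 0 + 27/60 + 42/3600 = 0.4616667
  hemisphere W, so the sign is −
Point 5:
  Latitude: 38.974′ = 0.649567°; total 42.6495667
  N → positive
  Longitude: 43 + 19.28/60 = 43.3213333
  E → positive
Point 6:
  Lat: 0 + 51.88/60 = 0.8646667
  N ⇒ keep positive
  Lon: 59 + 18.8352/60 = 59.3139200
  W ⇒ negate

1. -48.581073, 149.837000
2. 22.748389, -15.050972
3. -30.296582, 59.282105
4. 0.596111, -0.461667
5. 42.649567, 43.321333
6. 0.864667, -59.313920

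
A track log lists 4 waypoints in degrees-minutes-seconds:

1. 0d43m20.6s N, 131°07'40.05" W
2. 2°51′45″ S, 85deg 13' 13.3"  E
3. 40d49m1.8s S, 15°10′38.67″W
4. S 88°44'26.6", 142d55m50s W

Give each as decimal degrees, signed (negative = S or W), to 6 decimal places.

1. 0.722389, -131.127792
2. -2.862500, 85.220361
3. -40.817167, -15.177408
4. -88.740722, -142.930556

Point 1:
  φ: 0° + 43/60 + 20.6/3600 = 0 + 0.716667 + 0.005722 = 0.7223889
  N ⇒ keep positive
  Lon: 131° + 7/60 + 40.05/3600 = 131 + 0.116667 + 0.011125 = 131.1277917
  W ⇒ negate
Point 2:
  Lat: 51′ + 45″ = 51.75000′; 2 + 51.75000/60 = 2.8625000
  S ⇒ negate
  Longitude: 85 + 13/60 + 13.3/3600 = 85.2203611
  E → positive
Point 3:
  Lat: 40° + 49/60 + 1.8/3600 = 40 + 0.816667 + 0.000500 = 40.8171667
  S → negative
  Lon: 10′ + 38.67″ = 10.64450′; 15 + 10.64450/60 = 15.1774083
  hemisphere W, so the sign is −
Point 4:
  φ: 44′ + 26.6″ = 44.44333′; 88 + 44.44333/60 = 88.7407222
  S ⇒ negate
  Longitude: 142 + 55/60 + 50/3600 = 142.9305556
  W ⇒ negate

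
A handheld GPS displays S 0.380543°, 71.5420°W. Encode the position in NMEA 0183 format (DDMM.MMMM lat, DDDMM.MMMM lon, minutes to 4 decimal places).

0022.8326,S / 07132.5200,W

Latitude: 0° + 0.380543 × 60 = 0° 22.832580′
Lon: fractional part 0.542000 → 32.520000 minutes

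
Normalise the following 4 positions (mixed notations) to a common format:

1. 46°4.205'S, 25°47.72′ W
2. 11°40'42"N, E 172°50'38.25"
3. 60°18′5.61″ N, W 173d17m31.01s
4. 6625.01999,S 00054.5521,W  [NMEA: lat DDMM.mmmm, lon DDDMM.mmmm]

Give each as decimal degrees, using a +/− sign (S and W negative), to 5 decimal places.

1. -46.07008, -25.79533
2. 11.67833, 172.84396
3. 60.30156, -173.29195
4. -66.41700, -0.90920

Point 1:
  Latitude: 4.205′ = 0.070083°; total 46.070083
  S → negative
  Longitude: 47.72′ = 0.795333°; total 25.795333
  W → negative
Point 2:
  φ: 40′ + 42″ = 40.70000′; 11 + 40.70000/60 = 11.678333
  N → positive
  λ: 172 + 50/60 + 38.25/3600 = 172.843958
  E ⇒ keep positive
Point 3:
  φ: 60 + 18/60 + 5.61/3600 = 60.301558
  N ⇒ keep positive
  λ: 17′ + 31.01″ = 17.51683′; 173 + 17.51683/60 = 173.291947
  hemisphere W, so the sign is −
Point 4:
  Latitude: split at 2 digits → 66° and 25.01999′; 66 + 25.01999/60 = 66.417000
  S → negative
  Longitude: degrees = first 3 digits = 0, minutes = 54.5521; 0 + 54.5521/60 = 0.909202
  W → negative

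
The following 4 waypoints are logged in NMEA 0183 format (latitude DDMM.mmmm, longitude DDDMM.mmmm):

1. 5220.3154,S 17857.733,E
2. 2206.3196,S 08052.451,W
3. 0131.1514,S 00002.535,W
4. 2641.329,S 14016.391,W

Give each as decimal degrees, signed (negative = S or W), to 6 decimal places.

Point 1:
  φ: degrees = first 2 digits = 52, minutes = 20.3154; 52 + 20.3154/60 = 52.3385900
  hemisphere S, so the sign is −
  Longitude: degrees = first 3 digits = 178, minutes = 57.733; 178 + 57.733/60 = 178.9622167
  E → positive
Point 2:
  Lat: degrees = first 2 digits = 22, minutes = 6.3196; 22 + 6.3196/60 = 22.1053267
  hemisphere S, so the sign is −
  Longitude: split at 3 digits → 080° and 52.451′; 80 + 52.451/60 = 80.8741833
  W ⇒ negate
Point 3:
  Lat: split at 2 digits → 01° and 31.1514′; 1 + 31.1514/60 = 1.5191900
  hemisphere S, so the sign is −
  Longitude: split at 3 digits → 000° and 2.535′; 0 + 2.535/60 = 0.0422500
  hemisphere W, so the sign is −
Point 4:
  Latitude: degrees = first 2 digits = 26, minutes = 41.329; 26 + 41.329/60 = 26.6888167
  S → negative
  λ: split at 3 digits → 140° and 16.391′; 140 + 16.391/60 = 140.2731833
  W → negative

1. -52.338590, 178.962217
2. -22.105327, -80.874183
3. -1.519190, -0.042250
4. -26.688817, -140.273183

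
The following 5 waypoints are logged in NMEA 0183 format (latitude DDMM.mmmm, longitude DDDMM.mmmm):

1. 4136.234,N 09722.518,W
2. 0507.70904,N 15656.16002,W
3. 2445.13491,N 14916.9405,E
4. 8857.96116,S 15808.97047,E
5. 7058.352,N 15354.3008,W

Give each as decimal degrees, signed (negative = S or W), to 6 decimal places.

Point 1:
  Lat: split at 2 digits → 41° and 36.234′; 41 + 36.234/60 = 41.6039000
  N ⇒ keep positive
  Lon: split at 3 digits → 097° and 22.518′; 97 + 22.518/60 = 97.3753000
  W ⇒ negate
Point 2:
  Lat: split at 2 digits → 05° and 7.70904′; 5 + 7.70904/60 = 5.1284840
  N ⇒ keep positive
  Longitude: split at 3 digits → 156° and 56.16002′; 156 + 56.16002/60 = 156.9360003
  W → negative
Point 3:
  φ: degrees = first 2 digits = 24, minutes = 45.13491; 24 + 45.13491/60 = 24.7522485
  N ⇒ keep positive
  Lon: split at 3 digits → 149° and 16.9405′; 149 + 16.9405/60 = 149.2823417
  E ⇒ keep positive
Point 4:
  Lat: degrees = first 2 digits = 88, minutes = 57.96116; 88 + 57.96116/60 = 88.9660193
  hemisphere S, so the sign is −
  Lon: degrees = first 3 digits = 158, minutes = 8.97047; 158 + 8.97047/60 = 158.1495078
  E ⇒ keep positive
Point 5:
  Latitude: degrees = first 2 digits = 70, minutes = 58.352; 70 + 58.352/60 = 70.9725333
  N ⇒ keep positive
  Lon: split at 3 digits → 153° and 54.3008′; 153 + 54.3008/60 = 153.9050133
  W → negative

1. 41.603900, -97.375300
2. 5.128484, -156.936000
3. 24.752249, 149.282342
4. -88.966019, 158.149508
5. 70.972533, -153.905013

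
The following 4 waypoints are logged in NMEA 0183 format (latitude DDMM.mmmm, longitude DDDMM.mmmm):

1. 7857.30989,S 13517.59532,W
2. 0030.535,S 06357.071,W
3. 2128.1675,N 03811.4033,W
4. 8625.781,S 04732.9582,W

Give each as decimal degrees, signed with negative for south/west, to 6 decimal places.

Point 1:
  Latitude: split at 2 digits → 78° and 57.30989′; 78 + 57.30989/60 = 78.9551648
  S ⇒ negate
  λ: split at 3 digits → 135° and 17.59532′; 135 + 17.59532/60 = 135.2932553
  W ⇒ negate
Point 2:
  φ: degrees = first 2 digits = 0, minutes = 30.535; 0 + 30.535/60 = 0.5089167
  hemisphere S, so the sign is −
  Lon: split at 3 digits → 063° and 57.071′; 63 + 57.071/60 = 63.9511833
  W ⇒ negate
Point 3:
  φ: split at 2 digits → 21° and 28.1675′; 21 + 28.1675/60 = 21.4694583
  N ⇒ keep positive
  λ: split at 3 digits → 038° and 11.4033′; 38 + 11.4033/60 = 38.1900550
  W → negative
Point 4:
  Lat: split at 2 digits → 86° and 25.781′; 86 + 25.781/60 = 86.4296833
  S ⇒ negate
  λ: degrees = first 3 digits = 47, minutes = 32.9582; 47 + 32.9582/60 = 47.5493033
  W ⇒ negate

1. -78.955165, -135.293255
2. -0.508917, -63.951183
3. 21.469458, -38.190055
4. -86.429683, -47.549303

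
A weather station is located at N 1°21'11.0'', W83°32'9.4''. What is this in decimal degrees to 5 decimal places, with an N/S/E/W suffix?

Lat: 1° + 21/60 + 11/3600 = 1 + 0.350000 + 0.003056 = 1.353056
λ: 83 + 32/60 + 9.4/3600 = 83.535944

1.35306° N, 83.53594° W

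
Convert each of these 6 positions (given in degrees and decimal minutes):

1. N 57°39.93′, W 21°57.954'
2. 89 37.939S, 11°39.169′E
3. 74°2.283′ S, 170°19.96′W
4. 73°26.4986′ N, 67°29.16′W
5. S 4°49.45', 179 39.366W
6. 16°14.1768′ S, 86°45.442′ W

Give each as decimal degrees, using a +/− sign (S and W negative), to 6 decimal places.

1. 57.665500, -21.965900
2. -89.632317, 11.652817
3. -74.038050, -170.332667
4. 73.441643, -67.486000
5. -4.824167, -179.656100
6. -16.236280, -86.757367

Point 1:
  Latitude: 57 + 39.93/60 = 57.6655000
  N ⇒ keep positive
  Lon: 21 + 57.954/60 = 21.9659000
  hemisphere W, so the sign is −
Point 2:
  Lat: 89 + 37.939/60 = 89.6323167
  S ⇒ negate
  Longitude: 11 + 39.169/60 = 11.6528167
  E ⇒ keep positive
Point 3:
  φ: 74 + 2.283/60 = 74.0380500
  hemisphere S, so the sign is −
  Longitude: 170 + 19.96/60 = 170.3326667
  W → negative
Point 4:
  Lat: 73 + 26.4986/60 = 73.4416433
  N ⇒ keep positive
  Lon: 29.16′ = 0.486000°; total 67.4860000
  hemisphere W, so the sign is −
Point 5:
  φ: 49.45′ = 0.824167°; total 4.8241667
  hemisphere S, so the sign is −
  Longitude: 179 + 39.366/60 = 179.6561000
  W ⇒ negate
Point 6:
  φ: 14.1768′ = 0.236280°; total 16.2362800
  S ⇒ negate
  Lon: 86 + 45.442/60 = 86.7573667
  W → negative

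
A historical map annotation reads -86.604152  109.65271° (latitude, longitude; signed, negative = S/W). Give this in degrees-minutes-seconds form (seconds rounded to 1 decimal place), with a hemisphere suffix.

86°36′14.9″ S, 109°39′9.8″ E

Latitude is negative → S; |value| = 86.604152
Lat: 0.604152° → 36.24912′; 0.24912 × 60 = 14.947″
λ: 0.652710 × 60 = 39.16260′ → 39′, remainder × 60 = 9.756″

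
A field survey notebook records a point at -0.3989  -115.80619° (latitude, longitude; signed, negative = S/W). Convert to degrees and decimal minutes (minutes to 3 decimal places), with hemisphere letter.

0° 23.934′ S, 115° 48.371′ W

Latitude is negative → S; |value| = 0.398900
Latitude: 0° + 0.398900 × 60 = 0° 23.93400′
Longitude is negative → W; |value| = 115.806190
Longitude: minutes = (115.806190 − 115) × 60 = 48.37140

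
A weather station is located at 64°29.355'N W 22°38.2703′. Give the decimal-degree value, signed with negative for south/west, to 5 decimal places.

64.48925, -22.63784

φ: 29.355′ = 0.489250°; total 64.489250
N ⇒ keep positive
Longitude: 38.2703′ = 0.637838°; total 22.637838
hemisphere W, so the sign is −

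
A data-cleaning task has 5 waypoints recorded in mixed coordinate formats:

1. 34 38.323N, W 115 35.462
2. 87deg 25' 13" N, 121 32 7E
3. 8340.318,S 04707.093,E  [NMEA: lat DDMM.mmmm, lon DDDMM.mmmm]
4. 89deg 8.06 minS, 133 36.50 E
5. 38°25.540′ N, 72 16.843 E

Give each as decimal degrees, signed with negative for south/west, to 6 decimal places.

1. 34.638717, -115.591033
2. 87.420278, 121.535278
3. -83.671967, 47.118217
4. -89.134333, 133.608333
5. 38.425667, 72.280717

Point 1:
  φ: 34 + 38.323/60 = 34.6387167
  N ⇒ keep positive
  λ: 115 + 35.462/60 = 115.5910333
  W ⇒ negate
Point 2:
  φ: 87° + 25/60 + 13/3600 = 87 + 0.416667 + 0.003611 = 87.4202778
  N → positive
  Lon: 32′ + 7″ = 32.11667′; 121 + 32.11667/60 = 121.5352778
  E ⇒ keep positive
Point 3:
  φ: degrees = first 2 digits = 83, minutes = 40.318; 83 + 40.318/60 = 83.6719667
  hemisphere S, so the sign is −
  Longitude: degrees = first 3 digits = 47, minutes = 7.093; 47 + 7.093/60 = 47.1182167
  E ⇒ keep positive
Point 4:
  Lat: 89 + 8.06/60 = 89.1343333
  S ⇒ negate
  Longitude: 36.5′ = 0.608333°; total 133.6083333
  E → positive
Point 5:
  φ: 25.54′ = 0.425667°; total 38.4256667
  N ⇒ keep positive
  Longitude: 16.843′ = 0.280717°; total 72.2807167
  E ⇒ keep positive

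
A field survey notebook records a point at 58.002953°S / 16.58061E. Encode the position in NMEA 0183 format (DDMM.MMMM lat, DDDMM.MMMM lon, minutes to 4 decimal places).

φ: fractional part 0.002953 → 0.177180 minutes
Longitude: 16° + 0.580610 × 60 = 16° 34.836600′

5800.1772,S / 01634.8366,E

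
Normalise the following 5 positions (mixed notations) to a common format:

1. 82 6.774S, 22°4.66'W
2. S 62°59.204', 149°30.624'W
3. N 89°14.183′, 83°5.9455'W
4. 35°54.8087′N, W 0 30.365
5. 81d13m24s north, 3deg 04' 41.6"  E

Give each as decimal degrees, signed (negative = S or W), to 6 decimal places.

Point 1:
  Lat: 6.774′ = 0.112900°; total 82.1129000
  S → negative
  Lon: 22 + 4.66/60 = 22.0776667
  W → negative
Point 2:
  φ: 59.204′ = 0.986733°; total 62.9867333
  hemisphere S, so the sign is −
  Lon: 149 + 30.624/60 = 149.5104000
  W → negative
Point 3:
  φ: 14.183′ = 0.236383°; total 89.2363833
  N ⇒ keep positive
  Lon: 5.9455′ = 0.099092°; total 83.0990917
  hemisphere W, so the sign is −
Point 4:
  Latitude: 35 + 54.8087/60 = 35.9134783
  N → positive
  Lon: 0 + 30.365/60 = 0.5060833
  W ⇒ negate
Point 5:
  φ: 13′ + 24″ = 13.40000′; 81 + 13.40000/60 = 81.2233333
  N ⇒ keep positive
  Longitude: 3 + 4/60 + 41.6/3600 = 3.0782222
  E ⇒ keep positive

1. -82.112900, -22.077667
2. -62.986733, -149.510400
3. 89.236383, -83.099092
4. 35.913478, -0.506083
5. 81.223333, 3.078222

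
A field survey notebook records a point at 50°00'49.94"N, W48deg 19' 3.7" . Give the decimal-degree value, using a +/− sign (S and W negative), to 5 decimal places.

Latitude: 50° + 0/60 + 49.94/3600 = 50 + 0.000000 + 0.013872 = 50.013872
N ⇒ keep positive
λ: 48 + 19/60 + 3.7/3600 = 48.317694
hemisphere W, so the sign is −

50.01387, -48.31769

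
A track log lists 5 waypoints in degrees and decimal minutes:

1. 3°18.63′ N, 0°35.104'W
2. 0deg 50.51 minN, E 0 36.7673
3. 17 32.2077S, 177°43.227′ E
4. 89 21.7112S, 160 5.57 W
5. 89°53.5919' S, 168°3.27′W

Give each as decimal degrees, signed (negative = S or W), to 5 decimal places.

1. 3.31050, -0.58507
2. 0.84183, 0.61279
3. -17.53680, 177.72045
4. -89.36185, -160.09283
5. -89.89320, -168.05450

Point 1:
  Lat: 3 + 18.63/60 = 3.310500
  N → positive
  Longitude: 35.104′ = 0.585067°; total 0.585067
  W → negative
Point 2:
  φ: 50.51′ = 0.841833°; total 0.841833
  N → positive
  Longitude: 36.7673′ = 0.612788°; total 0.612788
  E ⇒ keep positive
Point 3:
  Latitude: 32.2077′ = 0.536795°; total 17.536795
  S → negative
  Lon: 177 + 43.227/60 = 177.720450
  E ⇒ keep positive
Point 4:
  Latitude: 21.7112′ = 0.361853°; total 89.361853
  hemisphere S, so the sign is −
  Longitude: 160 + 5.57/60 = 160.092833
  W → negative
Point 5:
  Latitude: 53.5919′ = 0.893198°; total 89.893198
  hemisphere S, so the sign is −
  Longitude: 3.27′ = 0.054500°; total 168.054500
  hemisphere W, so the sign is −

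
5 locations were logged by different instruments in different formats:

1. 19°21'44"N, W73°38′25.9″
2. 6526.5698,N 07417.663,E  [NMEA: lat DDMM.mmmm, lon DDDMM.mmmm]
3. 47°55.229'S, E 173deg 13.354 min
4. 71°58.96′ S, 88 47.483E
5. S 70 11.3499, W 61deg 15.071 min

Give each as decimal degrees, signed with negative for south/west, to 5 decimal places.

1. 19.36222, -73.64053
2. 65.44283, 74.29438
3. -47.92048, 173.22257
4. -71.98267, 88.79138
5. -70.18917, -61.25118

Point 1:
  φ: 19 + 21/60 + 44/3600 = 19.362222
  N ⇒ keep positive
  Longitude: 38′ + 25.9″ = 38.43167′; 73 + 38.43167/60 = 73.640528
  W ⇒ negate
Point 2:
  Latitude: degrees = first 2 digits = 65, minutes = 26.5698; 65 + 26.5698/60 = 65.442830
  N → positive
  Lon: split at 3 digits → 074° and 17.663′; 74 + 17.663/60 = 74.294383
  E ⇒ keep positive
Point 3:
  φ: 55.229′ = 0.920483°; total 47.920483
  hemisphere S, so the sign is −
  λ: 173 + 13.354/60 = 173.222567
  E → positive
Point 4:
  φ: 58.96′ = 0.982667°; total 71.982667
  hemisphere S, so the sign is −
  Longitude: 47.483′ = 0.791383°; total 88.791383
  E → positive
Point 5:
  Latitude: 70 + 11.3499/60 = 70.189165
  S → negative
  Lon: 61 + 15.071/60 = 61.251183
  W → negative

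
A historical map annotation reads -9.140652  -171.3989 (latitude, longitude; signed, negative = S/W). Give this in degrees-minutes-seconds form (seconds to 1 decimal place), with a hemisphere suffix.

Latitude is negative → S; |value| = 9.140652
Latitude: 0.140652 × 60 = 8.43912′ → 8′, remainder × 60 = 26.347″
Longitude is negative → W; |value| = 171.398900
λ: 0.398900° → 23.93400′; 0.93400 × 60 = 56.040″

9°08′26.3″ S, 171°23′56.0″ W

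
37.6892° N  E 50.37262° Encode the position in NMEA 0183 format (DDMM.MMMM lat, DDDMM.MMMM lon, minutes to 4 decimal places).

3741.3520,N / 05022.3572,E

Latitude: minutes = (37.689200 − 37) × 60 = 41.352000
Longitude: minutes = (50.372620 − 50) × 60 = 22.357200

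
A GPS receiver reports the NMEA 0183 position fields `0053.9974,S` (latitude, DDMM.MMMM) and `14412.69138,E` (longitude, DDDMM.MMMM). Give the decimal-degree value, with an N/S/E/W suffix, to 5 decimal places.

Latitude: degrees = first 2 digits = 0, minutes = 53.9974; 0 + 53.9974/60 = 0.899957
Longitude: degrees = first 3 digits = 144, minutes = 12.69138; 144 + 12.69138/60 = 144.211523

0.89996° S, 144.21152° E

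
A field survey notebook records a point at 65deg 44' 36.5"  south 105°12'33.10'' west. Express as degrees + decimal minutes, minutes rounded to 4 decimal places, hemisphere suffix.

65° 44.6083′ S, 105° 12.5517′ W

φ: 44 + 36.5/60 = 44.608333′
λ: seconds/60 = 0.55167; minutes = 12 + 0.55167 = 12.551667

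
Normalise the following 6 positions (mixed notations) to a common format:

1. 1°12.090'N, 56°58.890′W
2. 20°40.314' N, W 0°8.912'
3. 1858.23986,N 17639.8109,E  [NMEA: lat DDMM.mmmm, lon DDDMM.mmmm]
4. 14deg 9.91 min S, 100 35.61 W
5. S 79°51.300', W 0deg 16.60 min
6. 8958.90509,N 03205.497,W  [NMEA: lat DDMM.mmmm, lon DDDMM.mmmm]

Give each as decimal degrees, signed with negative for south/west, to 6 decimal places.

Point 1:
  Lat: 12.09′ = 0.201500°; total 1.2015000
  N → positive
  Lon: 58.89′ = 0.981500°; total 56.9815000
  W → negative
Point 2:
  Latitude: 40.314′ = 0.671900°; total 20.6719000
  N ⇒ keep positive
  Longitude: 0 + 8.912/60 = 0.1485333
  W ⇒ negate
Point 3:
  Latitude: split at 2 digits → 18° and 58.23986′; 18 + 58.23986/60 = 18.9706643
  N ⇒ keep positive
  Lon: split at 3 digits → 176° and 39.8109′; 176 + 39.8109/60 = 176.6635150
  E ⇒ keep positive
Point 4:
  Latitude: 9.91′ = 0.165167°; total 14.1651667
  hemisphere S, so the sign is −
  Lon: 100 + 35.61/60 = 100.5935000
  hemisphere W, so the sign is −
Point 5:
  Latitude: 79 + 51.3/60 = 79.8550000
  S → negative
  λ: 0 + 16.6/60 = 0.2766667
  W → negative
Point 6:
  Lat: degrees = first 2 digits = 89, minutes = 58.90509; 89 + 58.90509/60 = 89.9817515
  N → positive
  Lon: degrees = first 3 digits = 32, minutes = 5.497; 32 + 5.497/60 = 32.0916167
  W ⇒ negate

1. 1.201500, -56.981500
2. 20.671900, -0.148533
3. 18.970664, 176.663515
4. -14.165167, -100.593500
5. -79.855000, -0.276667
6. 89.981752, -32.091617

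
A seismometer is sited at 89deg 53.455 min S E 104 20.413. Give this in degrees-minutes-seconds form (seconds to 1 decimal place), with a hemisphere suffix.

89°53′27.3″ S, 104°20′24.8″ E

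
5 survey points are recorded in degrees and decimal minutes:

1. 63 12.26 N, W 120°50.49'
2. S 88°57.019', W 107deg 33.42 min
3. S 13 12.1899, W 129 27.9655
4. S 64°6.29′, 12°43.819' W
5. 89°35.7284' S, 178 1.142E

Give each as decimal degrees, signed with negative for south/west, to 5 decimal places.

1. 63.20433, -120.84150
2. -88.95032, -107.55700
3. -13.20317, -129.46609
4. -64.10483, -12.73032
5. -89.59547, 178.01903

Point 1:
  Latitude: 63 + 12.26/60 = 63.204333
  N ⇒ keep positive
  λ: 50.49′ = 0.841500°; total 120.841500
  hemisphere W, so the sign is −
Point 2:
  Latitude: 57.019′ = 0.950317°; total 88.950317
  hemisphere S, so the sign is −
  Lon: 107 + 33.42/60 = 107.557000
  W ⇒ negate
Point 3:
  φ: 12.1899′ = 0.203165°; total 13.203165
  S ⇒ negate
  Lon: 27.9655′ = 0.466092°; total 129.466092
  hemisphere W, so the sign is −
Point 4:
  Lat: 6.29′ = 0.104833°; total 64.104833
  hemisphere S, so the sign is −
  λ: 12 + 43.819/60 = 12.730317
  W → negative
Point 5:
  φ: 35.7284′ = 0.595473°; total 89.595473
  S → negative
  λ: 178 + 1.142/60 = 178.019033
  E ⇒ keep positive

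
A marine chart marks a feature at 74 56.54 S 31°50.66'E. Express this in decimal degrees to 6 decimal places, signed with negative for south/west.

Lat: 74 + 56.54/60 = 74.9423333
S ⇒ negate
λ: 31 + 50.66/60 = 31.8443333
E ⇒ keep positive

-74.942333, 31.844333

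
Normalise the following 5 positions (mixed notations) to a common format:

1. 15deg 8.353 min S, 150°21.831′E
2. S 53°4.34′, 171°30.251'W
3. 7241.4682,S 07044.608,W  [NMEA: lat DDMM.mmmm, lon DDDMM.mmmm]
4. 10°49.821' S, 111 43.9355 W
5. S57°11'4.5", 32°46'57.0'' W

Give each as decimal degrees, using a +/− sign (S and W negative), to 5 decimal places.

1. -15.13922, 150.36385
2. -53.07233, -171.50418
3. -72.69114, -70.74347
4. -10.83035, -111.73226
5. -57.18458, -32.78250

Point 1:
  Lat: 8.353′ = 0.139217°; total 15.139217
  S → negative
  λ: 21.831′ = 0.363850°; total 150.363850
  E ⇒ keep positive
Point 2:
  Lat: 4.34′ = 0.072333°; total 53.072333
  S ⇒ negate
  λ: 171 + 30.251/60 = 171.504183
  W ⇒ negate
Point 3:
  Lat: degrees = first 2 digits = 72, minutes = 41.4682; 72 + 41.4682/60 = 72.691137
  S ⇒ negate
  Lon: split at 3 digits → 070° and 44.608′; 70 + 44.608/60 = 70.743467
  hemisphere W, so the sign is −
Point 4:
  φ: 49.821′ = 0.830350°; total 10.830350
  S ⇒ negate
  Longitude: 43.9355′ = 0.732258°; total 111.732258
  W → negative
Point 5:
  Latitude: 11′ + 4.5″ = 11.07500′; 57 + 11.07500/60 = 57.184583
  S → negative
  λ: 46′ + 57″ = 46.95000′; 32 + 46.95000/60 = 32.782500
  W ⇒ negate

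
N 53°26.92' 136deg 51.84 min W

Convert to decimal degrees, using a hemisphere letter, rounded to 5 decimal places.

53.44867° N, 136.86400° W

Lat: 26.92′ = 0.448667°; total 53.448667
Lon: 51.84′ = 0.864000°; total 136.864000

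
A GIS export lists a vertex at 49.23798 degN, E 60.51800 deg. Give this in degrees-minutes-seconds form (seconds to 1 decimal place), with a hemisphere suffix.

49°14′16.7″ N, 60°31′4.8″ E

φ: 0.237980° → 14.27880′; 0.27880 × 60 = 16.728″
λ: 0.518000° → 31.08000′; 0.08000 × 60 = 4.800″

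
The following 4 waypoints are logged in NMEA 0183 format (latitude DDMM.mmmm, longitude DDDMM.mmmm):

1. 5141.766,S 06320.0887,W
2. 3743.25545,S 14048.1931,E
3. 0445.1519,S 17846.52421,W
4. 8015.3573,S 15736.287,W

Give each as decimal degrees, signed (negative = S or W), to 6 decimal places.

1. -51.696100, -63.334812
2. -37.720924, 140.803218
3. -4.752532, -178.775404
4. -80.255955, -157.604783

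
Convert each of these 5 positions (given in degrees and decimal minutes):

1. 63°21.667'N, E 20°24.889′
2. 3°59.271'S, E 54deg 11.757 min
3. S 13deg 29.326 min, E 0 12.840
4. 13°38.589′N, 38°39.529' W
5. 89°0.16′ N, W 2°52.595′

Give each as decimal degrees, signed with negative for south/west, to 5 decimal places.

Point 1:
  φ: 63 + 21.667/60 = 63.361117
  N → positive
  Lon: 24.889′ = 0.414817°; total 20.414817
  E → positive
Point 2:
  φ: 59.271′ = 0.987850°; total 3.987850
  S ⇒ negate
  Lon: 11.757′ = 0.195950°; total 54.195950
  E → positive
Point 3:
  Lat: 29.326′ = 0.488767°; total 13.488767
  hemisphere S, so the sign is −
  Longitude: 0 + 12.84/60 = 0.214000
  E ⇒ keep positive
Point 4:
  Latitude: 38.589′ = 0.643150°; total 13.643150
  N → positive
  λ: 39.529′ = 0.658817°; total 38.658817
  hemisphere W, so the sign is −
Point 5:
  Latitude: 0.16′ = 0.002667°; total 89.002667
  N → positive
  Longitude: 2 + 52.595/60 = 2.876583
  W → negative

1. 63.36112, 20.41482
2. -3.98785, 54.19595
3. -13.48877, 0.21400
4. 13.64315, -38.65882
5. 89.00267, -2.87658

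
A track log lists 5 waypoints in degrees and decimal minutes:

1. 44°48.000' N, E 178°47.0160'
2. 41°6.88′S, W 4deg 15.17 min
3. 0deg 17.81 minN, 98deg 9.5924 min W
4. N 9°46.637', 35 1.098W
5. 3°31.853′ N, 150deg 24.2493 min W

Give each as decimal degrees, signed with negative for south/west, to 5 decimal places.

Point 1:
  φ: 44 + 48/60 = 44.800000
  N ⇒ keep positive
  Longitude: 47.016′ = 0.783600°; total 178.783600
  E → positive
Point 2:
  Latitude: 41 + 6.88/60 = 41.114667
  hemisphere S, so the sign is −
  Lon: 4 + 15.17/60 = 4.252833
  hemisphere W, so the sign is −
Point 3:
  Lat: 0 + 17.81/60 = 0.296833
  N ⇒ keep positive
  λ: 98 + 9.5924/60 = 98.159873
  hemisphere W, so the sign is −
Point 4:
  φ: 9 + 46.637/60 = 9.777283
  N ⇒ keep positive
  Lon: 1.098′ = 0.018300°; total 35.018300
  hemisphere W, so the sign is −
Point 5:
  Latitude: 31.853′ = 0.530883°; total 3.530883
  N → positive
  λ: 150 + 24.2493/60 = 150.404155
  W → negative

1. 44.80000, 178.78360
2. -41.11467, -4.25283
3. 0.29683, -98.15987
4. 9.77728, -35.01830
5. 3.53088, -150.40416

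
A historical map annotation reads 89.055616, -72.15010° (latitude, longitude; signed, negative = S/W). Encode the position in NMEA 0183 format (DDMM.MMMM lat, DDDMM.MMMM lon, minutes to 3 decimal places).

Lat: minutes = (89.055616 − 89) × 60 = 3.33696
Longitude is negative → W; |value| = 72.150100
Longitude: fractional part 0.150100 → 9.00600 minutes

8903.337,N / 07209.006,W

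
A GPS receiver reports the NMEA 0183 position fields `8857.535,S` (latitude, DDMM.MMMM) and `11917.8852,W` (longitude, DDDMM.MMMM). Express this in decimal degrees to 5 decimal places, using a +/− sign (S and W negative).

-88.95892, -119.29809

φ: split at 2 digits → 88° and 57.535′; 88 + 57.535/60 = 88.958917
hemisphere S, so the sign is −
λ: degrees = first 3 digits = 119, minutes = 17.8852; 119 + 17.8852/60 = 119.298087
W → negative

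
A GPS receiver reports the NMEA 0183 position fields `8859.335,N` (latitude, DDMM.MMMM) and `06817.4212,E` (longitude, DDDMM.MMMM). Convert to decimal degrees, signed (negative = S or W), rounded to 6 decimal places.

φ: degrees = first 2 digits = 88, minutes = 59.335; 88 + 59.335/60 = 88.9889167
N → positive
Longitude: split at 3 digits → 068° and 17.4212′; 68 + 17.4212/60 = 68.2903533
E → positive

88.988917, 68.290353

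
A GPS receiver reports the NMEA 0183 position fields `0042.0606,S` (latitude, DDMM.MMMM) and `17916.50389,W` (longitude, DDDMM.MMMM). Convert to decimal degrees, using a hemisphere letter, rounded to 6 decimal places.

Lat: split at 2 digits → 00° and 42.0606′; 0 + 42.0606/60 = 0.7010100
λ: split at 3 digits → 179° and 16.50389′; 179 + 16.50389/60 = 179.2750648

0.701010° S, 179.275065° W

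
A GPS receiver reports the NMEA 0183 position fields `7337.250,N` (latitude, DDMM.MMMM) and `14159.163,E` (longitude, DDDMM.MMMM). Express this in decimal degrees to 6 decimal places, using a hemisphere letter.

73.620833° N, 141.986050° E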